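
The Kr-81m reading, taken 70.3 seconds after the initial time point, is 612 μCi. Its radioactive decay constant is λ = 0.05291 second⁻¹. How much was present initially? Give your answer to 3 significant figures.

t½ = ln 2 / λ = 0.69315 / 0.05291 ≈ 13.1 seconds.
Number of half-lives elapsed: n = 70.3/13.1 ≈ 5.3662.
A₀ = A × 2^n = 612 × 2^5.3662 = 612 × 41.247 ≈ 25243 μCi.

25200 μCi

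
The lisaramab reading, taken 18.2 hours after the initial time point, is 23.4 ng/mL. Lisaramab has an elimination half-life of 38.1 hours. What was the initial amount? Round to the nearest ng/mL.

Number of half-lives elapsed: n = 18.2/38.1 ≈ 0.47769.
A₀ = A × 2^n = 23.4 × 2^0.47769 = 23.4 × 1.3925 ≈ 32.585 ng/mL.

33 ng/mL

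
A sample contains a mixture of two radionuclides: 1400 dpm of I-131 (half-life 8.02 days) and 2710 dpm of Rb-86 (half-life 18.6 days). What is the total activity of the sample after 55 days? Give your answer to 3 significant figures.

I-131: 1400 × (1/2)^(55/8.02) = 1400 × (1/2)^6.8579 ≈ 12.07 dpm.
Rb-86: 2710 × (1/2)^(55/18.6) = 2710 × (1/2)^2.957 ≈ 349 dpm.
Total = 12.07 + 349 ≈ 361.07 dpm.

361 dpm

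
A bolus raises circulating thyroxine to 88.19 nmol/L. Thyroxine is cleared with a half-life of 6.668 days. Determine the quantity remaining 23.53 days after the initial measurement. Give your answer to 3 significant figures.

Number of half-lives: n = 23.53/6.668 ≈ 3.5288.
Remaining = 88.19 × (1/2)^3.5288 = 88.19 × 0.086642 ≈ 7.6409 nmol/L.

7.64 nmol/L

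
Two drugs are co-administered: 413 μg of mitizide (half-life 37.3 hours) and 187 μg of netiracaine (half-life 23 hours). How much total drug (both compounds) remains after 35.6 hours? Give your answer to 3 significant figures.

277 μg

mitizide: 413 × (1/2)^(35.6/37.3) = 413 × (1/2)^0.95442 ≈ 213.13 μg.
netiracaine: 187 × (1/2)^(35.6/23) = 187 × (1/2)^1.5478 ≈ 63.959 μg.
Total = 213.13 + 63.959 ≈ 277.09 μg.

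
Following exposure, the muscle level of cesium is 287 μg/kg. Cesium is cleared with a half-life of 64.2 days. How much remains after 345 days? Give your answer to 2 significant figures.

Number of half-lives: n = 345/64.2 ≈ 5.3738.
Remaining = 287 × (1/2)^5.3738 = 287 × 0.024117 ≈ 6.9215 μg/kg.

6.9 μg/kg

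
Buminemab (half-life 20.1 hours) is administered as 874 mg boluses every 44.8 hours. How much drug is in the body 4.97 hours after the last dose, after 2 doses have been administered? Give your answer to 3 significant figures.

893 mg

The 2 doses were given 49.77, 4.97 hours ago.
Total = 874·(1/2)^(49.77/20.1) + 874·(1/2)^(4.97/20.1)
      = 157.08 + 736.34 ≈ 893.42 mg.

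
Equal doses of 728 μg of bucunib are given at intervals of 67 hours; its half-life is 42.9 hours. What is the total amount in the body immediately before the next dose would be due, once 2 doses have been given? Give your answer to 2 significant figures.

330 μg

The 2 doses were given 134, 67 hours ago.
Total = 728·(1/2)^(134/42.9) + 728·(1/2)^(67/42.9)
      = 83.532 + 246.6 ≈ 330.13 μg.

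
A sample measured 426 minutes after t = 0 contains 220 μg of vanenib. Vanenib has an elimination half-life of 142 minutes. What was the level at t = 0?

Number of half-lives elapsed: n = 426/142 ≈ 3.
A₀ = A × 2^n = 220 × 2^3 = 220 × 8 ≈ 1760 μg.

1760 μg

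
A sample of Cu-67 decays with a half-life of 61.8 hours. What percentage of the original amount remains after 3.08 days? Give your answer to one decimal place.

3.08 days = 73.92 hours.
n = 73.92/61.8 ≈ 1.1961 half-lives.
Fraction remaining = (1/2)^1.1961 ≈ 0.43645, i.e. 43.645%.

43.6%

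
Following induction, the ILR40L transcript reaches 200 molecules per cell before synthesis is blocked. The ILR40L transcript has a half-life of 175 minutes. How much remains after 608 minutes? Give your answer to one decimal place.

18.0 molecules per cell

Number of half-lives: n = 608/175 ≈ 3.4743.
Remaining = 200 × (1/2)^3.4743 = 200 × 0.089978 ≈ 17.996 molecules per cell.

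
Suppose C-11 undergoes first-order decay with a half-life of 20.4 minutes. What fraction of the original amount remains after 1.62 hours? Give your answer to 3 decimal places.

0.037

1.62 hours = 97.2 minutes.
n = 97.2/20.4 ≈ 4.7647 half-lives.
Fraction remaining = (1/2)^4.7647 ≈ 0.036786.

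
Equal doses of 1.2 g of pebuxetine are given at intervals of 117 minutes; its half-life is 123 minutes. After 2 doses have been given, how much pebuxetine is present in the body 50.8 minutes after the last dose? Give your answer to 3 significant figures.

The 2 doses were given 167.8, 50.8 minutes ago.
Total = 1.2·(1/2)^(167.8/123) + 1.2·(1/2)^(50.8/123)
      = 0.46613 + 0.90127 ≈ 1.3674 g.

1.37 g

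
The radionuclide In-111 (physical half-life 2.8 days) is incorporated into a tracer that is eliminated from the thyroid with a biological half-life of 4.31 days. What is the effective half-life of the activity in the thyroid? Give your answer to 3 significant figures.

1.70 days

1/t_eff = 1/t_phys + 1/t_biol = 1/2.8 + 1/4.31 = 0.58916 per day.
t_eff = 2.8 × 4.31 / (2.8 + 4.31) ≈ 1.6973 days.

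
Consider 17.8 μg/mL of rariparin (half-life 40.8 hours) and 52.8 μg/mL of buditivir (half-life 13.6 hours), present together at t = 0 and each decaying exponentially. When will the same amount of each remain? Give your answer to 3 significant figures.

Set 17.8·(1/2)^(t/40.8) = 52.8·(1/2)^(t/13.6).
Taking log₂: log₂(17.8/52.8) = t·(1/40.8 − 1/13.6).
log₂(0.33712) = -1.5687; 1/40.8 − 1/13.6 = -0.04902.
t = -1.5687 / -0.04902 ≈ 32.001 hours.

32.0 hours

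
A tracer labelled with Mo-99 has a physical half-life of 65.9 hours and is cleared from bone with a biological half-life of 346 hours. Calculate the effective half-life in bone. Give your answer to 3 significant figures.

1/t_eff = 1/t_phys + 1/t_biol = 1/65.9 + 1/346 = 0.018065 per hour.
t_eff = 65.9 × 346 / (65.9 + 346) ≈ 55.357 hours.

55.4 hours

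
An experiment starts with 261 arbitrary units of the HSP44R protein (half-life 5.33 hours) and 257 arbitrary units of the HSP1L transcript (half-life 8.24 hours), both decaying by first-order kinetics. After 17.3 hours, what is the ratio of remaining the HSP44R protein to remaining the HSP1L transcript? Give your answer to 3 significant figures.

0.459

HSP44R protein: 261 × (1/2)^(17.3/5.33) = 261 × (1/2)^3.2458 ≈ 27.515 arbitrary units.
HSP1L transcript: 257 × (1/2)^(17.3/8.24) = 257 × (1/2)^2.0995 ≈ 59.968 arbitrary units.
Ratio ≈ 27.515 / 59.968 ≈ 0.45883.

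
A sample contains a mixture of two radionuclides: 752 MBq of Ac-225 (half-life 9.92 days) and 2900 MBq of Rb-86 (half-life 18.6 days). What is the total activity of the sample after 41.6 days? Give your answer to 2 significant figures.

660 MBq

Ac-225: 752 × (1/2)^(41.6/9.92) = 752 × (1/2)^4.1935 ≈ 41.099 MBq.
Rb-86: 2900 × (1/2)^(41.6/18.6) = 2900 × (1/2)^2.2366 ≈ 615.36 MBq.
Total = 41.099 + 615.36 ≈ 656.46 MBq.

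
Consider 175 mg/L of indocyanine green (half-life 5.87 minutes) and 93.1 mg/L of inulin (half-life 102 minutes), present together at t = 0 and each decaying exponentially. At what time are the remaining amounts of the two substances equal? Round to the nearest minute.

6 minutes

Set 175·(1/2)^(t/5.87) = 93.1·(1/2)^(t/102).
Taking log₂: log₂(175/93.1) = t·(1/5.87 − 1/102).
log₂(1.8797) = 0.9105; 1/5.87 − 1/102 = 0.16055.
t = 0.9105 / 0.16055 ≈ 5.671 minutes.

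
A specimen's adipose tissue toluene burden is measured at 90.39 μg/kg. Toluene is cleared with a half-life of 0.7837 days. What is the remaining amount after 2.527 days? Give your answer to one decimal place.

Number of half-lives: n = 2.527/0.7837 ≈ 3.2244.
Remaining = 90.39 × (1/2)^3.2244 = 90.39 × 0.10699 ≈ 9.6709 μg/kg.

9.7 μg/kg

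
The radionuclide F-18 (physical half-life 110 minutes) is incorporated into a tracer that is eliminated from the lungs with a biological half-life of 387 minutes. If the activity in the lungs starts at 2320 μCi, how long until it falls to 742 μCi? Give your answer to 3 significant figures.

141 minutes

1/t_eff = 1/t_phys + 1/t_biol = 1/110 + 1/387 = 0.011675 per minute.
t_eff = 110 × 387 / (110 + 387) ≈ 85.654 minutes.
n = log₂(2320/742) ≈ 1.6446; t = 1.6446 × 85.654 ≈ 140.87 minutes.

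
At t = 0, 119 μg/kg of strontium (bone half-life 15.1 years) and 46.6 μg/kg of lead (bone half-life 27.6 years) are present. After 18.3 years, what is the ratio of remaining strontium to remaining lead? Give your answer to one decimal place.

1.7

strontium: 119 × (1/2)^(18.3/15.1) = 119 × (1/2)^1.2119 ≈ 51.372 μg/kg.
lead: 46.6 × (1/2)^(18.3/27.6) = 46.6 × (1/2)^0.66304 ≈ 29.43 μg/kg.
Ratio ≈ 51.372 / 29.43 ≈ 1.7456.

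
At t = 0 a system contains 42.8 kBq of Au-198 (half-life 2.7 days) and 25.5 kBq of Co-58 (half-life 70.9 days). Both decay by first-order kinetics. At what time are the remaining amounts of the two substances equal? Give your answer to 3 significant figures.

2.10 days

Set 42.8·(1/2)^(t/2.7) = 25.5·(1/2)^(t/70.9).
Taking log₂: log₂(42.8/25.5) = t·(1/2.7 − 1/70.9).
log₂(1.6784) = 0.74711; 1/2.7 − 1/70.9 = 0.35627.
t = 0.74711 / 0.35627 ≈ 2.0971 days.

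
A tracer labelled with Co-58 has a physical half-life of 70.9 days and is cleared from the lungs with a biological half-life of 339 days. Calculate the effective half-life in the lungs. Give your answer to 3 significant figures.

58.6 days

1/t_eff = 1/t_phys + 1/t_biol = 1/70.9 + 1/339 = 0.017054 per day.
t_eff = 70.9 × 339 / (70.9 + 339) ≈ 58.636 days.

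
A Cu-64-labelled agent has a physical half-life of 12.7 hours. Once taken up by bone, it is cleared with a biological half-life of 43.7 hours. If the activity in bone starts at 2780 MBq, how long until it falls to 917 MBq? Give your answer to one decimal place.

15.7 hours

1/t_eff = 1/t_phys + 1/t_biol = 1/12.7 + 1/43.7 = 0.10162 per hour.
t_eff = 12.7 × 43.7 / (12.7 + 43.7) ≈ 9.8402 hours.
n = log₂(2780/917) ≈ 1.6001; t = 1.6001 × 9.8402 ≈ 15.745 hours.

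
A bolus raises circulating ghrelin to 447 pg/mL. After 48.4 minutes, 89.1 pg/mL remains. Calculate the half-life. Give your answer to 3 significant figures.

20.8 minutes

A/A₀ = 89.1/447 ≈ 0.19933.
n = log₂(5.0168) ≈ 2.3268 half-lives elapsed in 48.4 minutes.
t½ = 48.4/2.3268 ≈ 20.801 minutes.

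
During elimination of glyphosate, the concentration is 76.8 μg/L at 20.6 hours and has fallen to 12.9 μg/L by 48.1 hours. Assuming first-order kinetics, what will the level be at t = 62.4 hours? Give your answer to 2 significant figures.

Over Δt = 48.1 − 20.6 = 27.5 hours, the level fell by a factor of 76.8/12.9 ≈ 5.9535.
n = log₂(5.9535) ≈ 2.5737 half-lives, so t½ = 27.5/2.5737 ≈ 10.685 hours.
From t = 48.1 to t = 62.4: 12.9 × (1/2)^((62.4−48.1)/10.685) ≈ 5.1016 μg/L.

5.1 μg/L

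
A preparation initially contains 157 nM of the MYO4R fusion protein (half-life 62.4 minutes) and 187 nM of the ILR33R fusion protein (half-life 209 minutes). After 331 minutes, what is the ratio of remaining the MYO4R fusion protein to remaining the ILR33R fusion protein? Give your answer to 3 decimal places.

0.064

MYO4R fusion protein: 157 × (1/2)^(331/62.4) = 157 × (1/2)^5.3045 ≈ 3.9727 nM.
ILR33R fusion protein: 187 × (1/2)^(331/209) = 187 × (1/2)^1.5837 ≈ 62.387 nM.
Ratio ≈ 3.9727 / 62.387 ≈ 0.063679.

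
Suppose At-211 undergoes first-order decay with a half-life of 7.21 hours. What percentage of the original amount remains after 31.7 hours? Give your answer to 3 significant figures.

n = 31.7/7.21 ≈ 4.3967 half-lives.
Fraction remaining = (1/2)^4.3967 ≈ 0.047476, i.e. 4.7476%.

4.75%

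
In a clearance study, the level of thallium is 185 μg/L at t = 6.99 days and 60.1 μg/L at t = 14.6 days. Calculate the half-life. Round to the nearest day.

Over Δt = 14.6 − 6.99 = 7.61 days, the level fell by a factor of 185/60.1 ≈ 3.0782.
n = log₂(3.0782) ≈ 1.6221 half-lives, so t½ = 7.61/1.6221 ≈ 4.6915 days.

5 days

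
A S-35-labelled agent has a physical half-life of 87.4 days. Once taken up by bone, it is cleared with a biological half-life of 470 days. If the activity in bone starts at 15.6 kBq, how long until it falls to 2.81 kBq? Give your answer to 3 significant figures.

182 days

1/t_eff = 1/t_phys + 1/t_biol = 1/87.4 + 1/470 = 0.013569 per day.
t_eff = 87.4 × 470 / (87.4 + 470) ≈ 73.696 days.
n = log₂(15.6/2.81) ≈ 2.4729; t = 2.4729 × 73.696 ≈ 182.24 days.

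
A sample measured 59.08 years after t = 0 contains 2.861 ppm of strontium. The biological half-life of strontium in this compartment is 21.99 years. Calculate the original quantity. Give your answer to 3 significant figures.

Number of half-lives elapsed: n = 59.08/21.99 ≈ 2.6867.
A₀ = A × 2^n = 2.861 × 2^2.6867 = 2.861 × 6.4383 ≈ 18.42 ppm.

18.4 ppm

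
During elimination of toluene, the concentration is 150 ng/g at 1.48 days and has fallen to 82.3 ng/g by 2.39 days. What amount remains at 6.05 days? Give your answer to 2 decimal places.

Over Δt = 2.39 − 1.48 = 0.91 days, the level fell by a factor of 150/82.3 ≈ 1.8226.
n = log₂(1.8226) ≈ 0.866 half-lives, so t½ = 0.91/0.866 ≈ 1.0508 days.
From t = 2.39 to t = 6.05: 82.3 × (1/2)^((6.05−2.39)/1.0508) ≈ 7.3605 ng/g.

7.36 ng/g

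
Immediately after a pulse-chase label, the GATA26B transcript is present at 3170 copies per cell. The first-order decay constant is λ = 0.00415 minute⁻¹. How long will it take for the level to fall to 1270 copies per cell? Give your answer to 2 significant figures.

220 minutes

t½ = ln 2 / λ = 0.69315 / 0.00415 ≈ 167.02 minutes.
Fraction remaining = 1270/3170 ≈ 0.40063.
n = log₂(3170/1270) = ln(2.4961)/ln 2 ≈ 1.3197 half-lives.
t = n × t½ = 1.3197 × 167.02 ≈ 220.41 minutes.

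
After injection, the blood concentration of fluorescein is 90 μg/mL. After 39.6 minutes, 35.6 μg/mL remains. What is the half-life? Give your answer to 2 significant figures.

A/A₀ = 35.6/90 ≈ 0.39556.
n = log₂(2.5281) ≈ 1.338 half-lives elapsed in 39.6 minutes.
t½ = 39.6/1.338 ≈ 29.595 minutes.

30 minutes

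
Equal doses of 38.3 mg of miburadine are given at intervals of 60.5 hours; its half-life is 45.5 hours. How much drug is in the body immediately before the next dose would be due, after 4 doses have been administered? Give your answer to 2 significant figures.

The 4 doses were given 242, 181.5, 121, 60.5 hours ago.
Total = 38.3·(1/2)^(242/45.5) + 38.3·(1/2)^(181.5/45.5) + 38.3·(1/2)^(121/45.5) + 38.3·(1/2)^(60.5/45.5)
      = 0.95966 + 2.4121 + 6.0626 + 15.238 ≈ 24.672 mg.

25 mg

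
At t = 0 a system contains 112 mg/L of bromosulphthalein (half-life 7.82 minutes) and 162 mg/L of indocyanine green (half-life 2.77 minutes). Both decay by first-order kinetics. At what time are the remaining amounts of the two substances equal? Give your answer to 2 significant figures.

2.3 minutes

Set 112·(1/2)^(t/7.82) = 162·(1/2)^(t/2.77).
Taking log₂: log₂(112/162) = t·(1/7.82 − 1/2.77).
log₂(0.69136) = -0.5325; 1/7.82 − 1/2.77 = -0.23313.
t = -0.5325 / -0.23313 ≈ 2.2841 minutes.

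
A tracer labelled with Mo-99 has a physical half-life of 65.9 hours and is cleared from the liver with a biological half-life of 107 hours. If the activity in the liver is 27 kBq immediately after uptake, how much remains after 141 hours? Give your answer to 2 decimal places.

1/t_eff = 1/t_phys + 1/t_biol = 1/65.9 + 1/107 = 0.02452 per hour.
t_eff = 65.9 × 107 / (65.9 + 107) ≈ 40.783 hours.
Remaining = 27 × (1/2)^(141/40.783) = 27 × (1/2)^3.4574 ≈ 2.4581 kBq.

2.46 kBq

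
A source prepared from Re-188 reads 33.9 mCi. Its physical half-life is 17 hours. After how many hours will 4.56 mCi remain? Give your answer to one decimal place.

Fraction remaining = 4.56/33.9 ≈ 0.13451.
n = log₂(33.9/4.56) = ln(7.4342)/ln 2 ≈ 2.8942 half-lives.
t = n × t½ = 2.8942 × 17 ≈ 49.201 hours.

49.2 hours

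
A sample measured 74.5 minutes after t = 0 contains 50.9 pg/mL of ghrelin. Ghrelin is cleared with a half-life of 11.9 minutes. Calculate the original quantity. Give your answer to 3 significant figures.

3900 pg/mL

Number of half-lives elapsed: n = 74.5/11.9 ≈ 6.2605.
A₀ = A × 2^n = 50.9 × 2^6.2605 = 50.9 × 76.665 ≈ 3902.3 pg/mL.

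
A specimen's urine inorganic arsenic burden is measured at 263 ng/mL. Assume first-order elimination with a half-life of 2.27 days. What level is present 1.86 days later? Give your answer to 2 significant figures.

150 ng/mL

Number of half-lives: n = 1.86/2.27 ≈ 0.81938.
Remaining = 263 × (1/2)^0.81938 = 263 × 0.56668 ≈ 149.04 ng/mL.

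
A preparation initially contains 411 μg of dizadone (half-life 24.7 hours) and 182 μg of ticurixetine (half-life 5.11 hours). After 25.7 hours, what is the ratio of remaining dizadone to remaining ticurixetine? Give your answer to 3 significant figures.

35.9

dizadone: 411 × (1/2)^(25.7/24.7) = 411 × (1/2)^1.0405 ≈ 199.81 μg.
ticurixetine: 182 × (1/2)^(25.7/5.11) = 182 × (1/2)^5.0294 ≈ 5.5729 μg.
Ratio ≈ 199.81 / 5.5729 ≈ 35.854.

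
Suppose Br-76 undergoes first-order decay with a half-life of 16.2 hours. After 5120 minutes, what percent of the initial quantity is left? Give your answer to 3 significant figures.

5120 minutes = 85.3333 hours.
n = 85.3333/16.2 ≈ 5.2675 half-lives.
Fraction remaining = (1/2)^5.2675 ≈ 0.025961, i.e. 2.5961%.

2.60%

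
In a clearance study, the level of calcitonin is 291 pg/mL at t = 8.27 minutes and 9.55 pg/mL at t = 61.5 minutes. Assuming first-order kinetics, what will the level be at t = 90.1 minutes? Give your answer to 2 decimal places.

1.52 pg/mL

Over Δt = 61.5 − 8.27 = 53.23 minutes, the level fell by a factor of 291/9.55 ≈ 30.471.
n = log₂(30.471) ≈ 4.9294 half-lives, so t½ = 53.23/4.9294 ≈ 10.799 minutes.
From t = 61.5 to t = 90.1: 9.55 × (1/2)^((90.1−61.5)/10.799) ≈ 1.5231 pg/mL.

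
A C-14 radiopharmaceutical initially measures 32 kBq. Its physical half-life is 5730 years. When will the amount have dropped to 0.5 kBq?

0.5/32 = 1/64, so 6 half-lives have elapsed.
t = 6 × 5730 = 34380 years.

34380 years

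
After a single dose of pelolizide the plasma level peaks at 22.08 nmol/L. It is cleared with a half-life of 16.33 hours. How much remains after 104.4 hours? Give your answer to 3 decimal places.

0.263 nmol/L

Number of half-lives: n = 104.4/16.33 ≈ 6.3931.
Remaining = 22.08 × (1/2)^6.3931 = 22.08 × 0.011898 ≈ 0.26271 nmol/L.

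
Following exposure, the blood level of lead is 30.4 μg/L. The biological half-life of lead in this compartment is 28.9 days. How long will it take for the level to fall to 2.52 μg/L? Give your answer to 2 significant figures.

100 days

Fraction remaining = 2.52/30.4 ≈ 0.082895.
n = log₂(30.4/2.52) = ln(12.063)/ln 2 ≈ 3.5926 half-lives.
t = n × t½ = 3.5926 × 28.9 ≈ 103.83 days.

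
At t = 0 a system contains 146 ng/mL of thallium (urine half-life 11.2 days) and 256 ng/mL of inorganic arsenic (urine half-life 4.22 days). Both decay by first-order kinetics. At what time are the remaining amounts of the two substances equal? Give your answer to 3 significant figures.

5.49 days

Set 146·(1/2)^(t/11.2) = 256·(1/2)^(t/4.22).
Taking log₂: log₂(146/256) = t·(1/11.2 − 1/4.22).
log₂(0.57031) = -0.81018; 1/11.2 − 1/4.22 = -0.14768.
t = -0.81018 / -0.14768 ≈ 5.486 days.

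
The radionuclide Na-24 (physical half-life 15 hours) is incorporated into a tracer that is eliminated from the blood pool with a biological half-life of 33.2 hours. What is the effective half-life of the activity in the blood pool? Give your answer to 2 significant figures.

1/t_eff = 1/t_phys + 1/t_biol = 1/15 + 1/33.2 = 0.096787 per hour.
t_eff = 15 × 33.2 / (15 + 33.2) ≈ 10.332 hours.

10 hours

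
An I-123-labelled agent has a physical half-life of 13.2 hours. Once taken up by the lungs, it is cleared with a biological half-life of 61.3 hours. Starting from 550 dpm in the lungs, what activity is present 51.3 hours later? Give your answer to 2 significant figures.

1/t_eff = 1/t_phys + 1/t_biol = 1/13.2 + 1/61.3 = 0.092071 per hour.
t_eff = 13.2 × 61.3 / (13.2 + 61.3) ≈ 10.861 hours.
Remaining = 550 × (1/2)^(51.3/10.861) = 550 × (1/2)^4.7232 ≈ 20.822 dpm.

21 dpm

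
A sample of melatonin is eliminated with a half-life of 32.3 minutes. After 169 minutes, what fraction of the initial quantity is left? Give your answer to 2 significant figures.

n = 169/32.3 ≈ 5.2322 half-lives.
Fraction remaining = (1/2)^5.2322 ≈ 0.026604.

0.027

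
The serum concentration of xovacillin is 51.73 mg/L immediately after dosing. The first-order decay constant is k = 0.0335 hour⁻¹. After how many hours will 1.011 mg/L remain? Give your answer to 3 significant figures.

t½ = ln 2 / k = 0.69315 / 0.0335 ≈ 20.691 hours.
Fraction remaining = 1.011/51.73 ≈ 0.019544.
n = log₂(51.73/1.011) = ln(51.167)/ln 2 ≈ 5.6771 half-lives.
t = n × t½ = 5.6771 × 20.691 ≈ 117.47 hours.

117 hours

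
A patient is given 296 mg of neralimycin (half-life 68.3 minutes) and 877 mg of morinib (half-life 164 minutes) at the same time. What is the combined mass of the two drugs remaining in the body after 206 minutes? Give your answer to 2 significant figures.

400 mg

neralimycin: 296 × (1/2)^(206/68.3) = 296 × (1/2)^3.0161 ≈ 36.589 mg.
morinib: 877 × (1/2)^(206/164) = 877 × (1/2)^1.2561 ≈ 367.18 mg.
Total = 36.589 + 367.18 ≈ 403.77 mg.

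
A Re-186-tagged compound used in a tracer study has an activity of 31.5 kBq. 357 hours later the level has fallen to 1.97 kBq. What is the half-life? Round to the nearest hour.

89 hours

A/A₀ = 1.97/31.5 ≈ 0.06254.
n = log₂(15.99) ≈ 3.9991 half-lives elapsed in 357 hours.
t½ = 357/3.9991 ≈ 89.27 hours.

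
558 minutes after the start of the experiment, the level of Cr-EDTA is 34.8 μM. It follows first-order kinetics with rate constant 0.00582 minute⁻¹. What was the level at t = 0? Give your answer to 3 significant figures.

t½ = ln 2 / k = 0.69315 / 0.00582 ≈ 119.1 minutes.
Number of half-lives elapsed: n = 558/119.1 ≈ 4.6852.
A₀ = A × 2^n = 34.8 × 2^4.6852 = 34.8 × 25.727 ≈ 895.32 μM.

895 μM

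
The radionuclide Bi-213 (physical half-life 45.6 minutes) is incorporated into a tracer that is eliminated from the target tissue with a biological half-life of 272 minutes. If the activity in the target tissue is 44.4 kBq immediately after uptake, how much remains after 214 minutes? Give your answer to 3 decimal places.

0.995 kBq

1/t_eff = 1/t_phys + 1/t_biol = 1/45.6 + 1/272 = 0.025606 per minute.
t_eff = 45.6 × 272 / (45.6 + 272) ≈ 39.053 minutes.
Remaining = 44.4 × (1/2)^(214/39.053) = 44.4 × (1/2)^5.4797 ≈ 0.99498 kBq.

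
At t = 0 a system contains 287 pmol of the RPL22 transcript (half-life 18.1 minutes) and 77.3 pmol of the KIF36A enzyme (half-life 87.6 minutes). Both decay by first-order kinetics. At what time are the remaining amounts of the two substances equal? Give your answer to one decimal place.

43.2 minutes

Set 287·(1/2)^(t/18.1) = 77.3·(1/2)^(t/87.6).
Taking log₂: log₂(287/77.3) = t·(1/18.1 − 1/87.6).
log₂(3.7128) = 1.8925; 1/18.1 − 1/87.6 = 0.043833.
t = 1.8925 / 0.043833 ≈ 43.175 minutes.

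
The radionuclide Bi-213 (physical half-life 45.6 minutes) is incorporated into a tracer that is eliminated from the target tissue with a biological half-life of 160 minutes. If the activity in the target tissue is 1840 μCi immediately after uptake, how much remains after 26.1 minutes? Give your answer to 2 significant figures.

1/t_eff = 1/t_phys + 1/t_biol = 1/45.6 + 1/160 = 0.02818 per minute.
t_eff = 45.6 × 160 / (45.6 + 160) ≈ 35.486 minutes.
Remaining = 1840 × (1/2)^(26.1/35.486) = 1840 × (1/2)^0.73549 ≈ 1105.1 μCi.

1100 μCi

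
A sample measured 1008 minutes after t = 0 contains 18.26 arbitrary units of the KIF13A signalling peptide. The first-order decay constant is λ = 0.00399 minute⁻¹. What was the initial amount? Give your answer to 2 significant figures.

1000 arbitrary units

t½ = ln 2 / λ = 0.69315 / 0.00399 ≈ 173.72 minutes.
Number of half-lives elapsed: n = 1008/173.72 ≈ 5.8024.
A₀ = A × 2^n = 18.26 × 2^5.8024 = 18.26 × 55.808 ≈ 1019.1 arbitrary units.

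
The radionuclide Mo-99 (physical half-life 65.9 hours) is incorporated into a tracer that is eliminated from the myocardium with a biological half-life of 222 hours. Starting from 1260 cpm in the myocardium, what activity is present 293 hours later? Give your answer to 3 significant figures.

1/t_eff = 1/t_phys + 1/t_biol = 1/65.9 + 1/222 = 0.019679 per hour.
t_eff = 65.9 × 222 / (65.9 + 222) ≈ 50.816 hours.
Remaining = 1260 × (1/2)^(293/50.816) = 1260 × (1/2)^5.766 ≈ 23.155 cpm.

23.2 cpm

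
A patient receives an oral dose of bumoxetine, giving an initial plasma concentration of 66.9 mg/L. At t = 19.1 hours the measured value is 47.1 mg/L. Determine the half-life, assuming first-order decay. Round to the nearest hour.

38 hours

A/A₀ = 47.1/66.9 ≈ 0.70404.
n = log₂(1.4204) ≈ 0.50628 half-lives elapsed in 19.1 hours.
t½ = 19.1/0.50628 ≈ 37.726 hours.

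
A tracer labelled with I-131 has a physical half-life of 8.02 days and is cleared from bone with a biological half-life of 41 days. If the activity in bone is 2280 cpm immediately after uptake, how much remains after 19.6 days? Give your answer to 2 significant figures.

300 cpm

1/t_eff = 1/t_phys + 1/t_biol = 1/8.02 + 1/41 = 0.14908 per day.
t_eff = 8.02 × 41 / (8.02 + 41) ≈ 6.7079 days.
Remaining = 2280 × (1/2)^(19.6/6.7079) = 2280 × (1/2)^2.9219 ≈ 300.85 cpm.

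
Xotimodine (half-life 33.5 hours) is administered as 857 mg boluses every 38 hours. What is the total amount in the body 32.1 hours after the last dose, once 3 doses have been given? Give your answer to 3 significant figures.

734 mg

The 3 doses were given 108.1, 70.1, 32.1 hours ago.
Total = 857·(1/2)^(108.1/33.5) + 857·(1/2)^(70.1/33.5) + 857·(1/2)^(32.1/33.5)
      = 91.537 + 200.94 + 441.09 ≈ 733.57 mg.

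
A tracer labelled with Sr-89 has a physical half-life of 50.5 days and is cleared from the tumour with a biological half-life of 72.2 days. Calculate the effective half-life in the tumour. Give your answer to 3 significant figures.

29.7 days

1/t_eff = 1/t_phys + 1/t_biol = 1/50.5 + 1/72.2 = 0.033652 per day.
t_eff = 50.5 × 72.2 / (50.5 + 72.2) ≈ 29.716 days.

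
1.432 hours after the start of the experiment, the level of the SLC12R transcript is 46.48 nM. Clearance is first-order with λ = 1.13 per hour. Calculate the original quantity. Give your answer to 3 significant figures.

t½ = ln 2 / λ = 0.69315 / 1.13 ≈ 0.6134 hours.
Number of half-lives elapsed: n = 1.432/0.6134 ≈ 2.3345.
A₀ = A × 2^n = 46.48 × 2^2.3345 = 46.48 × 5.0438 ≈ 234.44 nM.

234 nM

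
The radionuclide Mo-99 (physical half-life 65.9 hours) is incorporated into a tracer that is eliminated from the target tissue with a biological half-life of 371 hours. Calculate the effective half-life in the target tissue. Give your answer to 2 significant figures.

1/t_eff = 1/t_phys + 1/t_biol = 1/65.9 + 1/371 = 0.01787 per hour.
t_eff = 65.9 × 371 / (65.9 + 371) ≈ 55.96 hours.

56 hours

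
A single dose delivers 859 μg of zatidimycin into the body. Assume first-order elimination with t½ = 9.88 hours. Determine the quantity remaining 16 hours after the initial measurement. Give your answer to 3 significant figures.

Number of half-lives: n = 16/9.88 ≈ 1.6194.
Remaining = 859 × (1/2)^1.6194 = 859 × 0.32546 ≈ 279.57 μg.

280 μg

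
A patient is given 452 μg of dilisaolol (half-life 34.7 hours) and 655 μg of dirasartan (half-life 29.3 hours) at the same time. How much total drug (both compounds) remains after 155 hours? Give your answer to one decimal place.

37.2 μg

dilisaolol: 452 × (1/2)^(155/34.7) = 452 × (1/2)^4.4669 ≈ 20.44 μg.
dirasartan: 655 × (1/2)^(155/29.3) = 655 × (1/2)^5.2901 ≈ 16.74 μg.
Total = 20.44 + 16.74 ≈ 37.18 μg.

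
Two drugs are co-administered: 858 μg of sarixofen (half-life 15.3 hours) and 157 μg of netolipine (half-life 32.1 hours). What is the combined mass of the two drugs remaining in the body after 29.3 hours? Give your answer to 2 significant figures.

310 μg

sarixofen: 858 × (1/2)^(29.3/15.3) = 858 × (1/2)^1.915 ≈ 227.51 μg.
netolipine: 157 × (1/2)^(29.3/32.1) = 157 × (1/2)^0.91277 ≈ 83.393 μg.
Total = 227.51 + 83.393 ≈ 310.91 μg.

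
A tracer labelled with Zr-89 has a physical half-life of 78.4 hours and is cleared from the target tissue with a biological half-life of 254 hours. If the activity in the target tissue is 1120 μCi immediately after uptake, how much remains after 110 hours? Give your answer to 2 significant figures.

1/t_eff = 1/t_phys + 1/t_biol = 1/78.4 + 1/254 = 0.016692 per hour.
t_eff = 78.4 × 254 / (78.4 + 254) ≈ 59.909 hours.
Remaining = 1120 × (1/2)^(110/59.909) = 1120 × (1/2)^1.8361 ≈ 313.68 μCi.

310 μCi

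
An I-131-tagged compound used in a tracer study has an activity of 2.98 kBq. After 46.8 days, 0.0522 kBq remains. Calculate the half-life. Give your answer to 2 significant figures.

8.0 days

A/A₀ = 0.0522/2.98 ≈ 0.017517.
n = log₂(57.088) ≈ 5.8351 half-lives elapsed in 46.8 days.
t½ = 46.8/5.8351 ≈ 8.0204 days.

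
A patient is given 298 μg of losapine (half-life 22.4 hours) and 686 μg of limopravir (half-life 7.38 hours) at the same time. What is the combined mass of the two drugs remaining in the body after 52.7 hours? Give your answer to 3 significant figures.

losapine: 298 × (1/2)^(52.7/22.4) = 298 × (1/2)^2.3527 ≈ 58.343 μg.
limopravir: 686 × (1/2)^(52.7/7.38) = 686 × (1/2)^7.1409 ≈ 4.8606 μg.
Total = 58.343 + 4.8606 ≈ 63.204 μg.

63.2 μg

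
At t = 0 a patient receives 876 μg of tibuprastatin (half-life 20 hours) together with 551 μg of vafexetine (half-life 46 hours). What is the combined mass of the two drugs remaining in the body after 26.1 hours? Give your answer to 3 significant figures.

726 μg

tibuprastatin: 876 × (1/2)^(26.1/20) = 876 × (1/2)^1.305 ≈ 354.54 μg.
vafexetine: 551 × (1/2)^(26.1/46) = 551 × (1/2)^0.56739 ≈ 371.83 μg.
Total = 354.54 + 371.83 ≈ 726.37 μg.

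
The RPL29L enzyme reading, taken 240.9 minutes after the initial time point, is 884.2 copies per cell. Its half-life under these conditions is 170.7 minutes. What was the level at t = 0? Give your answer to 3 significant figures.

Number of half-lives elapsed: n = 240.9/170.7 ≈ 1.4112.
A₀ = A × 2^n = 884.2 × 2^1.4112 = 884.2 × 2.6597 ≈ 2351.7 copies per cell.

2350 copies per cell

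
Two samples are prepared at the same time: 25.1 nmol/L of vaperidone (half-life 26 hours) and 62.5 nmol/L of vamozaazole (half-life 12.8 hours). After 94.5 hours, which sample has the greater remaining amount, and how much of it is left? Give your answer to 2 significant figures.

vaperidone: 25.1 × (1/2)^3.6346 ≈ 2.0209 nmol/L.
vamozaazole: 62.5 × (1/2)^7.3828 ≈ 0.37448 nmol/L.
Vaperidone has more remaining, at ≈ 2.0209 nmol/L.

vaperidone, 2.0 nmol/L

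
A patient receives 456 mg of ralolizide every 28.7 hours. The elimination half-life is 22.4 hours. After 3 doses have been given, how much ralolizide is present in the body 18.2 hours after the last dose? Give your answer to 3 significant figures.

410 mg

The 3 doses were given 75.6, 46.9, 18.2 hours ago.
Total = 456·(1/2)^(75.6/22.4) + 456·(1/2)^(46.9/22.4) + 456·(1/2)^(18.2/22.4)
      = 43.953 + 106.83 + 259.64 ≈ 410.42 mg.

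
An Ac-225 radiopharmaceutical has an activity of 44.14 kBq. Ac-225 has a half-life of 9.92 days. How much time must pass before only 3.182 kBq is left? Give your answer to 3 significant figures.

Fraction remaining = 3.182/44.14 ≈ 0.072089.
n = log₂(44.14/3.182) = ln(13.872)/ln 2 ≈ 3.7941 half-lives.
t = n × t½ = 3.7941 × 9.92 ≈ 37.637 days.

37.6 days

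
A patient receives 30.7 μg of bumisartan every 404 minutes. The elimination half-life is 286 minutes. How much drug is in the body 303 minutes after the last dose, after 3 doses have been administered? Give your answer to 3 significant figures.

The 3 doses were given 1111, 707, 303 minutes ago.
Total = 30.7·(1/2)^(1111/286) + 30.7·(1/2)^(707/286) + 30.7·(1/2)^(303/286)
      = 2.0785 + 5.5333 + 14.73 ≈ 22.342 μg.

22.3 μg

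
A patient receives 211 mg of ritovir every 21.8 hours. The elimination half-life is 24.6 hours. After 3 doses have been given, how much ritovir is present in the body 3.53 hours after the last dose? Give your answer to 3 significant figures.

350 mg

The 3 doses were given 47.13, 25.33, 3.53 hours ago.
Total = 211·(1/2)^(47.13/24.6) + 211·(1/2)^(25.33/24.6) + 211·(1/2)^(3.53/24.6)
      = 55.918 + 103.35 + 191.02 ≈ 350.29 mg.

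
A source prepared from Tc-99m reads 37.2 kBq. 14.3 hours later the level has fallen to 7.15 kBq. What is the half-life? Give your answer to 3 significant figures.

6.01 hours

A/A₀ = 7.15/37.2 ≈ 0.1922.
n = log₂(5.2028) ≈ 2.3793 half-lives elapsed in 14.3 hours.
t½ = 14.3/2.3793 ≈ 6.0102 hours.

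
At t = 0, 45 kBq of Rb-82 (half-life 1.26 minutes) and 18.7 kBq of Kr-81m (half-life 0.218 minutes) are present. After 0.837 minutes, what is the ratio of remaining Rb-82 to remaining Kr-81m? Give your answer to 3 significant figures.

Rb-82: 45 × (1/2)^(0.837/1.26) = 45 × (1/2)^0.66429 ≈ 28.395 kBq.
Kr-81m: 18.7 × (1/2)^(0.837/0.218) = 18.7 × (1/2)^3.8394 ≈ 1.3063 kBq.
Ratio ≈ 28.395 / 1.3063 ≈ 21.737.

21.7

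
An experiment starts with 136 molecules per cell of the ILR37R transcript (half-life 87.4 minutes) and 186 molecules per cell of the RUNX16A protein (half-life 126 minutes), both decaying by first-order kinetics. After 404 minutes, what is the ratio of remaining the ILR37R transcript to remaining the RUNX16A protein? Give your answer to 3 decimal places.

0.274

ILR37R transcript: 136 × (1/2)^(404/87.4) = 136 × (1/2)^4.6224 ≈ 5.5214 molecules per cell.
RUNX16A protein: 186 × (1/2)^(404/126) = 186 × (1/2)^3.2063 ≈ 20.151 molecules per cell.
Ratio ≈ 5.5214 / 20.151 ≈ 0.274.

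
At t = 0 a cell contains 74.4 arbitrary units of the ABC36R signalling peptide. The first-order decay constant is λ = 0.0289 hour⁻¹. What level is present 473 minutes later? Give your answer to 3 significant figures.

59.2 arbitrary units

t½ = ln 2 / λ = 0.69315 / 0.0289 ≈ 23.984 hours.
Convert the elapsed time: 473 minutes = 7.88333 hours.
Number of half-lives: n = 7.88333/23.984 ≈ 0.32869.
Remaining = 74.4 × (1/2)^0.32869 = 74.4 × 0.79626 ≈ 59.242 arbitrary units.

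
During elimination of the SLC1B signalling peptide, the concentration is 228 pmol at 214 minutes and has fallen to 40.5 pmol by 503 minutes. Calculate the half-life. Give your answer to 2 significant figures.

Over Δt = 503 − 214 = 289 minutes, the level fell by a factor of 228/40.5 ≈ 5.6296.
n = log₂(5.6296) ≈ 2.493 half-lives, so t½ = 289/2.493 ≈ 115.92 minutes.

120 minutes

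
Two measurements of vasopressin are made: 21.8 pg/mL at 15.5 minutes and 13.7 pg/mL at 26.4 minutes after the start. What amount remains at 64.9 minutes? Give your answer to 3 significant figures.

2.66 pg/mL

Over Δt = 26.4 − 15.5 = 10.9 minutes, the level fell by a factor of 21.8/13.7 ≈ 1.5912.
n = log₂(1.5912) ≈ 0.67015 half-lives, so t½ = 10.9/0.67015 ≈ 16.265 minutes.
From t = 26.4 to t = 64.9: 13.7 × (1/2)^((64.9−26.4)/16.265) ≈ 2.6556 pg/mL.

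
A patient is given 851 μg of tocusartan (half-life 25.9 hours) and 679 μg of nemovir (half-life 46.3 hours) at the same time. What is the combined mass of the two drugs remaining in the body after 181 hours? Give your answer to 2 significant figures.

tocusartan: 851 × (1/2)^(181/25.9) = 851 × (1/2)^6.9884 ≈ 6.702 μg.
nemovir: 679 × (1/2)^(181/46.3) = 679 × (1/2)^3.9093 ≈ 45.192 μg.
Total = 6.702 + 45.192 ≈ 51.894 μg.

52 μg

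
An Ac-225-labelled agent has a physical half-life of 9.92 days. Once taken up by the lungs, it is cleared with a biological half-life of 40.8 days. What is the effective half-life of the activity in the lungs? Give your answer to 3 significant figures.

7.98 days

1/t_eff = 1/t_phys + 1/t_biol = 1/9.92 + 1/40.8 = 0.12532 per day.
t_eff = 9.92 × 40.8 / (9.92 + 40.8) ≈ 7.9798 days.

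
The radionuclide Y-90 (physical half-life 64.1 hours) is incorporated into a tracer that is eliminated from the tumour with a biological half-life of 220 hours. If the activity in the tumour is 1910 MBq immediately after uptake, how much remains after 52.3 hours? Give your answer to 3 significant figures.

920 MBq

1/t_eff = 1/t_phys + 1/t_biol = 1/64.1 + 1/220 = 0.020146 per hour.
t_eff = 64.1 × 220 / (64.1 + 220) ≈ 49.637 hours.
Remaining = 1910 × (1/2)^(52.3/49.637) = 1910 × (1/2)^1.0536 ≈ 920.14 MBq.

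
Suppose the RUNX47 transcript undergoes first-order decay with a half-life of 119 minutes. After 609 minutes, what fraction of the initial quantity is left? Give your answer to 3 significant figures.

0.0288

n = 609/119 ≈ 5.1176 half-lives.
Fraction remaining = (1/2)^5.1176 ≈ 0.028803.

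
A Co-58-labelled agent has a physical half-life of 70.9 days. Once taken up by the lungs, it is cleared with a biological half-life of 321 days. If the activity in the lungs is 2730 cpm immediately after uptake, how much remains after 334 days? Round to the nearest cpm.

51 cpm

1/t_eff = 1/t_phys + 1/t_biol = 1/70.9 + 1/321 = 0.01722 per day.
t_eff = 70.9 × 321 / (70.9 + 321) ≈ 58.073 days.
Remaining = 2730 × (1/2)^(334/58.073) = 2730 × (1/2)^5.7514 ≈ 50.679 cpm.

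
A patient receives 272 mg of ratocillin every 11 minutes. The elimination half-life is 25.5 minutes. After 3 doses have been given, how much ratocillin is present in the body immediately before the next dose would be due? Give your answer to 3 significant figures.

462 mg

The 3 doses were given 33, 22, 11 minutes ago.
Total = 272·(1/2)^(33/25.5) + 272·(1/2)^(22/25.5) + 272·(1/2)^(11/25.5)
      = 110.92 + 149.57 + 201.7 ≈ 462.2 mg.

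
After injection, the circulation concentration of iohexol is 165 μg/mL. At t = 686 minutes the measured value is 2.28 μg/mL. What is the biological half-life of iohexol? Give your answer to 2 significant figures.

A/A₀ = 2.28/165 ≈ 0.013818.
n = log₂(72.368) ≈ 6.1773 half-lives elapsed in 686 minutes.
t½ = 686/6.1773 ≈ 111.05 minutes.

110 minutes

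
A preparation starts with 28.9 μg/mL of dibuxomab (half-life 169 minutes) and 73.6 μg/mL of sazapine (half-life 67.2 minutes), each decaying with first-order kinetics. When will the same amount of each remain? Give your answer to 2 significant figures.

150 minutes

Set 28.9·(1/2)^(t/169) = 73.6·(1/2)^(t/67.2).
Taking log₂: log₂(28.9/73.6) = t·(1/169 − 1/67.2).
log₂(0.39266) = -1.3486; 1/169 − 1/67.2 = -0.0089638.
t = -1.3486 / -0.0089638 ≈ 150.45 minutes.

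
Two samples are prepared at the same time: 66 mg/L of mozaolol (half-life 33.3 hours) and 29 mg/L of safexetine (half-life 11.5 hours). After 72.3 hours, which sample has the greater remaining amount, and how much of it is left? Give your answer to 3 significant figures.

mozaolol, 14.7 mg/L

mozaolol: 66 × (1/2)^2.1712 ≈ 14.654 mg/L.
safexetine: 29 × (1/2)^6.287 ≈ 0.37139 mg/L.
Mozaolol has more remaining, at ≈ 14.654 mg/L.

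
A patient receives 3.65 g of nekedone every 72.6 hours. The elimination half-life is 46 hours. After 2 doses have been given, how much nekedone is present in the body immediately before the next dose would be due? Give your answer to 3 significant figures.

1.63 g

The 2 doses were given 145.2, 72.6 hours ago.
Total = 3.65·(1/2)^(145.2/46) + 3.65·(1/2)^(72.6/46)
      = 0.40934 + 1.2223 ≈ 1.6317 g.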